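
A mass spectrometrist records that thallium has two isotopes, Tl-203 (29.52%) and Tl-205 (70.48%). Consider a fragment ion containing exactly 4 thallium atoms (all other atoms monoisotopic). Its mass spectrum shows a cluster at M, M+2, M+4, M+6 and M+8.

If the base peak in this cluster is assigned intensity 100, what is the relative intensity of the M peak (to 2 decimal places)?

Term probabilities: M 0.0076, M+2 0.0725, M+4 0.2597, M+6 0.4134, M+8 0.2468. Base peak = M+6.
P(M+6) = C(4,3) × 0.2952^1 × 0.7048^3 = 4 × 0.2952 × 0.35010449 = 0.413403 (base)
P(M) = C(4,0) × 0.2952^4 × 0.7048^0 = 1 × 0.00759391 × 1.0000 = 0.007594
Relative intensity = 0.007594 / 0.413403 × 100 = 1.84

1.84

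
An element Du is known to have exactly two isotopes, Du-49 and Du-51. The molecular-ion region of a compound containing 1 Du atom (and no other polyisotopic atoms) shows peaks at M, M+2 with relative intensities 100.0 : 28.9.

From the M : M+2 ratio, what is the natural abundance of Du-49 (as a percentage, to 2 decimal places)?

Let p = fractional abundance of Du-49. I(M+2)/I(M) = [C(1,1)·p^0·(1−p)] / p^1 = 1·(1−p)/p = 28.9/100.0 = 0.2890
(1−p)/p = 0.2890/1 = 0.2890  ⇒  p = 1/(1 + 0.2890) = 0.7758
Du-49: 77.58%, Du-51: 22.42%.

77.58%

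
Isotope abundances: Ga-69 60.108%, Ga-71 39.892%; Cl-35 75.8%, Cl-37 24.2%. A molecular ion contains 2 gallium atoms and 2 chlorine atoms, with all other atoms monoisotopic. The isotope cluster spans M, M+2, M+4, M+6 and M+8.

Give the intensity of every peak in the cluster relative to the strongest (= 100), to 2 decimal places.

Gallium pattern (n=2): 0.36129717 : 0.47956567 : 0.15913717
Chlorine pattern (n=2): 0.574564 : 0.366872 : 0.058564
Convolve the two distributions (both contribute in 2-u steps):
  M: 0.36129717×0.574564 = 0.207588
  M+2: 0.36129717×0.366872 + 0.47956567×0.574564 = 0.408091
  M+4: 0.36129717×0.058564 + 0.47956567×0.366872 + 0.15913717×0.574564 = 0.288533
  M+6: 0.47956567×0.058564 + 0.15913717×0.366872 = 0.086468
  M+8: 0.15913717×0.058564 = 0.009320
Scale to base peak (0.408091) = 100: 50.87 : 100.00 : 70.70 : 21.19 : 2.28

50.87 : 100.00 : 70.70 : 21.19 : 2.28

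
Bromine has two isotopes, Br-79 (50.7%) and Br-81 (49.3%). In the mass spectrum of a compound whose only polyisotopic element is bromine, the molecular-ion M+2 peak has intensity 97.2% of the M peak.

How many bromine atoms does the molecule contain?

1

For n independent Br atoms, I(M+2)/I(M) = n · (abundance Br-81) / (abundance Br-79) = n · 0.493/0.507.
n = 0.972 × 0.507/0.493 = 1.00 ≈ 1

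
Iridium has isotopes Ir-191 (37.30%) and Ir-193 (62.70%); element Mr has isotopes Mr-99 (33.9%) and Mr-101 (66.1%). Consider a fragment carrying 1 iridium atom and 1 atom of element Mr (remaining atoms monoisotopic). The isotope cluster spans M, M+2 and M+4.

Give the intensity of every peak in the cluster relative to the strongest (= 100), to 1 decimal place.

27.5 : 100.0 : 90.3

Iridium pattern (n=1): 0.3730 : 0.6270
Element Mr pattern (n=1): 0.3390 : 0.6610
Convolve the two distributions (both contribute in 2-u steps):
  M: 0.3730×0.3390 = 0.126447
  M+2: 0.3730×0.6610 + 0.6270×0.3390 = 0.459106
  M+4: 0.6270×0.6610 = 0.414447
Scale to base peak (0.459106) = 100: 27.5 : 100.0 : 90.3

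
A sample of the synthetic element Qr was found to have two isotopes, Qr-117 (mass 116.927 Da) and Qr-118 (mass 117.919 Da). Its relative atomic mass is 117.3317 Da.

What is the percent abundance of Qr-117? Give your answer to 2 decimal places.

59.20%

Let x be the fractional abundance of Qr-117; then Qr-118 has abundance 1 − x.
116.927·x + 117.919·(1 − x) = 117.3317
(116.927 − 117.919)·x = 117.3317 − 117.919
x = -0.5873 / -0.992 = 0.59204 → 59.20% Qr-117, 40.80% Qr-118.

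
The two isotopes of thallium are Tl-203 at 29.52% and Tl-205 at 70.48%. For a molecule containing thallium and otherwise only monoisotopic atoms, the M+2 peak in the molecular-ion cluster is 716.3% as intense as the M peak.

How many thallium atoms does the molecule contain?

3

For n independent Tl atoms, I(M+2)/I(M) = n · (abundance Tl-205) / (abundance Tl-203) = n · 0.7048/0.2952.
n = 7.163 × 0.2952/0.7048 = 3.00 ≈ 3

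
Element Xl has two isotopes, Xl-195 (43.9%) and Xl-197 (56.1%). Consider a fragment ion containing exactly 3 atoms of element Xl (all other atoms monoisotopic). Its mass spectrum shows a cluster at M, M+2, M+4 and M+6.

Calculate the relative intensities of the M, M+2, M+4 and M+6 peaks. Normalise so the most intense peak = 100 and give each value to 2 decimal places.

20.41 : 78.25 : 100.00 : 42.60

The 3 Xl atoms are independent, so intensities follow the terms of (0.439 + 0.561)^3.
P(M) = 0.439^3 = 0.084605
P(M+2) = 3 × 0.439^2 × 0.561^1 = 0.324349
P(M+4) = 3 × 0.439^1 × 0.561^2 = 0.414488
P(M+6) = 0.561^3 = 0.176558
The M+4 peak is largest (0.414488); scaling to 100 gives 20.41 : 78.25 : 100.00 : 42.60.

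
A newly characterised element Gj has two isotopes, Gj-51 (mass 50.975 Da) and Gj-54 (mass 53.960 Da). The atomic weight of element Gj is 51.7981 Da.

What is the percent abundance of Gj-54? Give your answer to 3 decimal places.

27.575%

Writing the weighted mean with unknown fraction x of Gj-51:
50.975·x + 53.960·(1 − x) = 51.7981
(50.975 − 53.960)·x = 51.7981 − 53.960
x = -2.1619 / -2.985 = 0.72425 → 72.425% Gj-51, 27.575% Gj-54.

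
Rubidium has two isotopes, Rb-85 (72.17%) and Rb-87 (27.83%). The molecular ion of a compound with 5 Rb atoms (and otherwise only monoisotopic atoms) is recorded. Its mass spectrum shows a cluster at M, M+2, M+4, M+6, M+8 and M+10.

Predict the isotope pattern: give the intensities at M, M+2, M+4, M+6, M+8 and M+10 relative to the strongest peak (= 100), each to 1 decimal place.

51.9 : 100.0 : 77.1 : 29.7 : 5.7 : 0.4

The 5 Rb atoms are independent, so intensities follow the terms of (0.7217 + 0.2783)^5.
P(M) = 0.7217^5 = 0.195787
P(M+2) = 5 × 0.7217^4 × 0.2783^1 = 0.377494
P(M+4) = 10 × 0.7217^3 × 0.2783^2 = 0.291136
P(M+6) = 10 × 0.7217^2 × 0.2783^3 = 0.112267
P(M+8) = 5 × 0.7217^1 × 0.2783^4 = 0.021646
P(M+10) = 0.2783^5 = 0.001669
The M+2 peak is largest (0.377494); scaling to 100 gives 51.9 : 100.0 : 77.1 : 29.7 : 5.7 : 0.4.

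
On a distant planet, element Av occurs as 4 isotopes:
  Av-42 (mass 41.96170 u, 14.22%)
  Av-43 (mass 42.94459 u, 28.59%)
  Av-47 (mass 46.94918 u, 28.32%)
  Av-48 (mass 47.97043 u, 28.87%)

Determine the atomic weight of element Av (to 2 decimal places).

Ar = Σ fᵢ·mᵢ = 0.1422 × 41.96170 + 0.2859 × 42.94459 + 0.2832 × 46.94918 + 0.2887 × 47.97043
= 5.966954 + 12.277858 + 13.296008 + 13.849063 = 45.389883 u

45.39 u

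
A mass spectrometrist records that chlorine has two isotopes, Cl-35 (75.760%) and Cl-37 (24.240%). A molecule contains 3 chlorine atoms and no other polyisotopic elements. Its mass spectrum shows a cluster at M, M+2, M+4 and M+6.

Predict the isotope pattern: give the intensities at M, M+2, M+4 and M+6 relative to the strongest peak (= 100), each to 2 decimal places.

100.00 : 95.99 : 30.71 : 3.28

The 3 Cl atoms are independent, so intensities follow the terms of (0.75760 + 0.24240)^3.
P(M) = 0.75760^3 = 0.434830
P(M+2) = 3 × 0.75760^2 × 0.24240^1 = 0.417382
P(M+4) = 3 × 0.75760^1 × 0.24240^2 = 0.133545
P(M+6) = 0.24240^3 = 0.014243
The M peak is largest (0.434830); scaling to 100 gives 100.00 : 95.99 : 30.71 : 3.28.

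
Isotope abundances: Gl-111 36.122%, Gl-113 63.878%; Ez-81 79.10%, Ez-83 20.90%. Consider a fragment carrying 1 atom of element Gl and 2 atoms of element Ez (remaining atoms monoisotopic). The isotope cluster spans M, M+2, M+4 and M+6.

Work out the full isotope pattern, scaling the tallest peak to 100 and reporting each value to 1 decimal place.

Element Gl pattern (n=1): 0.36122 : 0.63878
Element Ez pattern (n=2): 0.625681 : 0.330638 : 0.043681
Convolve the two distributions (both contribute in 2-u steps):
  M: 0.36122×0.625681 = 0.226008
  M+2: 0.36122×0.330638 + 0.63878×0.625681 = 0.519106
  M+4: 0.36122×0.043681 + 0.63878×0.330638 = 0.226983
  M+6: 0.63878×0.043681 = 0.027903
Scale to base peak (0.519106) = 100: 43.5 : 100.0 : 43.7 : 5.4

43.5 : 100.0 : 43.7 : 5.4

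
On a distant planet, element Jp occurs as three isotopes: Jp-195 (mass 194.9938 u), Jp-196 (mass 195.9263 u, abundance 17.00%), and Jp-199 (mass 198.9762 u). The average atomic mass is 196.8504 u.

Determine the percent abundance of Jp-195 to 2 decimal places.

The remaining 83.00% is split between Jp-195 (fraction x) and Jp-199 (fraction 0.8300 − x).
Substituting: 194.9938x + 198.9762(0.8300 − x) = 163.542929
(194.9938 − 198.9762)x = -1.607317  ⇒  x = 0.40361, y = 0.42639
Jp-195: 40.36%, Jp-199: 42.64%.

40.36%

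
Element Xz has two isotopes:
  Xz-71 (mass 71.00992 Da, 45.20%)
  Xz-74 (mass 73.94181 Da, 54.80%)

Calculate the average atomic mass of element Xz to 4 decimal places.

The abundance-weighted mean is 0.4520 × 71.00992 + 0.5480 × 73.94181
= 32.096484 + 40.520112 = 72.616596 Da

72.6166 Da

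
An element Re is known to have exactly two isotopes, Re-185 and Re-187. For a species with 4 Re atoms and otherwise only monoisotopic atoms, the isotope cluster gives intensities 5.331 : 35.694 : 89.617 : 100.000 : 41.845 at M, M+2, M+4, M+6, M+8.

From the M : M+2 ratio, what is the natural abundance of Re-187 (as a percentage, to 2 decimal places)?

If p is the fraction of Re that is Re-185, then I(M+2)/I(M) = [C(4,1)·p^3·(1−p)] / p^4 = 4·(1−p)/p = 35.694/5.331 = 6.6956
(1−p)/p = 6.6956/4 = 1.6739  ⇒  p = 1/(1 + 1.6739) = 0.3740
Re-185: 37.40%, Re-187: 62.60%.

62.60%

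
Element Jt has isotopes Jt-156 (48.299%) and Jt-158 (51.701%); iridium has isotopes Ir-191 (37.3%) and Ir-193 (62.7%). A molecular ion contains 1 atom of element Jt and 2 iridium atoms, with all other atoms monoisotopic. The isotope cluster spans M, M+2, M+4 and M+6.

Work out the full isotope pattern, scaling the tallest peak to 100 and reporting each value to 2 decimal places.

15.57 : 68.99 : 100.00 : 47.08

Element Jt pattern (n=1): 0.48299 : 0.51701
Iridium pattern (n=2): 0.139129 : 0.467742 : 0.393129
Convolve the two distributions (both contribute in 2-u steps):
  M: 0.48299×0.139129 = 0.067198
  M+2: 0.48299×0.467742 + 0.51701×0.139129 = 0.297846
  M+4: 0.48299×0.393129 + 0.51701×0.467742 = 0.431705
  M+6: 0.51701×0.393129 = 0.203252
Scale to base peak (0.431705) = 100: 15.57 : 68.99 : 100.00 : 47.08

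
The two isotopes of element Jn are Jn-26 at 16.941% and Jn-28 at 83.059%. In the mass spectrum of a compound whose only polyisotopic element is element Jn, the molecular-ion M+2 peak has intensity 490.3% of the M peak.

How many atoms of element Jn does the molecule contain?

1

The M+2/M ratio from n Jn atoms is n · q/p = n · 0.83059/0.16941.
n = 4.903 × 0.16941/0.83059 = 1.00 ≈ 1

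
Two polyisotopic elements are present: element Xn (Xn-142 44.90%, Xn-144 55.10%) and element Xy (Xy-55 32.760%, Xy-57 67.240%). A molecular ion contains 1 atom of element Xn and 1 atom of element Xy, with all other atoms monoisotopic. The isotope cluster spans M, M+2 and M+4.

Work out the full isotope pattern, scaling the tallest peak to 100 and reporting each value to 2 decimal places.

Element Xn pattern (n=1): 0.4490 : 0.5510
Element Xy pattern (n=1): 0.3276 : 0.6724
Convolve the two distributions (both contribute in 2-u steps):
  M: 0.4490×0.3276 = 0.147092
  M+2: 0.4490×0.6724 + 0.5510×0.3276 = 0.482415
  M+4: 0.5510×0.6724 = 0.370492
Scale to base peak (0.482415) = 100: 30.49 : 100.00 : 76.80

30.49 : 100.00 : 76.80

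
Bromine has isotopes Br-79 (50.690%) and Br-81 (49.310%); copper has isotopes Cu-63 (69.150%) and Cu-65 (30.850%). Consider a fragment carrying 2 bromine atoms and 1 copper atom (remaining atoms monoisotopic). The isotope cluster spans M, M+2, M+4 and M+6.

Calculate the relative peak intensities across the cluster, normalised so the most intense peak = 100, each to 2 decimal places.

41.81 : 100.00 : 75.86 : 17.65

Bromine pattern (n=2): 0.25694761 : 0.49990478 : 0.24314761
Copper pattern (n=1): 0.6915 : 0.3085
Convolve the two distributions (both contribute in 2-u steps):
  M: 0.25694761×0.6915 = 0.177679
  M+2: 0.25694761×0.3085 + 0.49990478×0.6915 = 0.424952
  M+4: 0.49990478×0.3085 + 0.24314761×0.6915 = 0.322357
  M+6: 0.24314761×0.3085 = 0.075011
Scale to base peak (0.424952) = 100: 41.81 : 100.00 : 75.86 : 17.65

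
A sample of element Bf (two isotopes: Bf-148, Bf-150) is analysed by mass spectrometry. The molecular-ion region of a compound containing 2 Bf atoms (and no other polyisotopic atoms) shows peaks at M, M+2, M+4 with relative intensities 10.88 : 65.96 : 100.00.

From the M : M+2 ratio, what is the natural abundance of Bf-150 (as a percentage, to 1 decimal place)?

If p is the fraction of Bf that is Bf-148, then I(M+2)/I(M) = [C(2,1)·p^1·(1−p)] / p^2 = 2·(1−p)/p = 65.96/10.88 = 6.0625
(1−p)/p = 6.0625/2 = 3.0312  ⇒  p = 1/(1 + 3.0312) = 0.2481
Bf-148: 24.8%, Bf-150: 75.2%.

75.2%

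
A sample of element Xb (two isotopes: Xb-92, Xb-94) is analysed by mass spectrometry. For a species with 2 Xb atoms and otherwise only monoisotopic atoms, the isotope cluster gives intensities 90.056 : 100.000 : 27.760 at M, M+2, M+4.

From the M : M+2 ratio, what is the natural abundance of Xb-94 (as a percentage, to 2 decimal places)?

35.70%

If p is the fraction of Xb that is Xb-92, then I(M+2)/I(M) = [C(2,1)·p^1·(1−p)] / p^2 = 2·(1−p)/p = 100.000/90.056 = 1.1104
(1−p)/p = 1.1104/2 = 0.5552  ⇒  p = 1/(1 + 0.5552) = 0.6430
Xb-92: 64.30%, Xb-94: 35.70%.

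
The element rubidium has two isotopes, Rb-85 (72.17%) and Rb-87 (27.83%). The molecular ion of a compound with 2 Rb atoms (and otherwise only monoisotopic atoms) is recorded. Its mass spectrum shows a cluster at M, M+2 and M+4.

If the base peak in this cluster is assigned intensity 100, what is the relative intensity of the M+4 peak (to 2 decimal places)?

14.87

Binomial terms of (0.7217 + 0.2783)^2: M 0.5209, M+2 0.4017, M+4 0.0775 → M is the base peak.
P(M) = C(2,0) × 0.7217^2 × 0.2783^0 = 1 × 0.52085089 × 1.0000 = 0.520851 (base)
P(M+4) = C(2,2) × 0.7217^0 × 0.2783^2 = 1 × 1.0000 × 0.07745089 = 0.077451
Relative intensity = 0.077451 / 0.520851 × 100 = 14.87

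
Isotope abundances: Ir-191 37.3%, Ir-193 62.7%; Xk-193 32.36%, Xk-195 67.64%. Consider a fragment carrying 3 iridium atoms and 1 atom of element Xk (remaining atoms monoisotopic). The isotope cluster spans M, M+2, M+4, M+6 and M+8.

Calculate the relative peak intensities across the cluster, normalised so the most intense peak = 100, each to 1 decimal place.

4.5 : 31.7 : 84.6 : 100.0 : 44.2

Iridium pattern (n=3): 0.05189512 : 0.26170165 : 0.43991135 : 0.24649188
Element Xk pattern (n=1): 0.3236 : 0.6764
Convolve the two distributions (both contribute in 2-u steps):
  M: 0.05189512×0.3236 = 0.016793
  M+2: 0.05189512×0.6764 + 0.26170165×0.3236 = 0.119789
  M+4: 0.26170165×0.6764 + 0.43991135×0.3236 = 0.319370
  M+6: 0.43991135×0.6764 + 0.24649188×0.3236 = 0.377321
  M+8: 0.24649188×0.6764 = 0.166727
Scale to base peak (0.377321) = 100: 4.5 : 31.7 : 84.6 : 100.0 : 44.2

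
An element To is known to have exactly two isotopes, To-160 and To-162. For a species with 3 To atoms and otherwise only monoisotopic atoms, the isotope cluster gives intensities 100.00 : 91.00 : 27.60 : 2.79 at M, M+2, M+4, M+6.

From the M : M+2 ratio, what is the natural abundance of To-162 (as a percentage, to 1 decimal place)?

23.3%

Let p = fractional abundance of To-160. I(M+2)/I(M) = [C(3,1)·p^2·(1−p)] / p^3 = 3·(1−p)/p = 91.00/100.00 = 0.9100
(1−p)/p = 0.9100/3 = 0.3033  ⇒  p = 1/(1 + 0.3033) = 0.7673
To-160: 76.7%, To-162: 23.3%.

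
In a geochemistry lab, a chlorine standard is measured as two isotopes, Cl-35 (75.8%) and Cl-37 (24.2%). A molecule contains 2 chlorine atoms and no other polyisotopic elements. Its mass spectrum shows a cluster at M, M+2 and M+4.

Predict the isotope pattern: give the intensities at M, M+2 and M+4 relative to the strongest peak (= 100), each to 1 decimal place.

100.0 : 63.9 : 10.2

Each Cl atom is independently Cl-35 (p = 0.758) or Cl-37 (q = 0.242); the cluster is the binomial expansion (p + q)^2.
P(M) = 0.758^2 = 0.574564
P(M+2) = 2 × 0.758^1 × 0.242^1 = 0.366872
P(M+4) = 0.242^2 = 0.058564
The M peak is largest (0.574564); scaling to 100 gives 100.0 : 63.9 : 10.2.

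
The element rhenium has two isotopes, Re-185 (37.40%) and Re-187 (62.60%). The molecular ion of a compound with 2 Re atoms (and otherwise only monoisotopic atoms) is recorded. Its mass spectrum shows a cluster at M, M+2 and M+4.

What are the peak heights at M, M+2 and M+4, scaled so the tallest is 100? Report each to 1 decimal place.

The 2 Re atoms are independent, so intensities follow the terms of (0.3740 + 0.6260)^2.
P(M) = 0.3740^2 = 0.139876
P(M+2) = 2 × 0.3740^1 × 0.6260^1 = 0.468248
P(M+4) = 0.6260^2 = 0.391876
The M+2 peak is largest (0.468248); scaling to 100 gives 29.9 : 100.0 : 83.7.

29.9 : 100.0 : 83.7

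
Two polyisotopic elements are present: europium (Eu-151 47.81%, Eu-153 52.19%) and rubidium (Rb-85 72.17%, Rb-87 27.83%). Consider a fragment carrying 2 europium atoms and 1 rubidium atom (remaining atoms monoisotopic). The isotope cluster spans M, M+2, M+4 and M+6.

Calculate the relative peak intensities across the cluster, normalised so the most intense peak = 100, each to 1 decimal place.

38.9 : 100.0 : 79.2 : 17.9

Europium pattern (n=2): 0.22857961 : 0.49904078 : 0.27237961
Rubidium pattern (n=1): 0.7217 : 0.2783
Convolve the two distributions (both contribute in 2-u steps):
  M: 0.22857961×0.7217 = 0.164966
  M+2: 0.22857961×0.2783 + 0.49904078×0.7217 = 0.423771
  M+4: 0.49904078×0.2783 + 0.27237961×0.7217 = 0.335459
  M+6: 0.27237961×0.2783 = 0.075803
Scale to base peak (0.423771) = 100: 38.9 : 100.0 : 79.2 : 17.9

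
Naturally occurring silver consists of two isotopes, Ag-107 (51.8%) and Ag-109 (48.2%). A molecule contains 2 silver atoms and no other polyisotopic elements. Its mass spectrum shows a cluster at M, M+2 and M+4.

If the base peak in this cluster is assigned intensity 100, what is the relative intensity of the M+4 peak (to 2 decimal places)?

46.53

Binomial terms of (0.518 + 0.482)^2: M 0.2683, M+2 0.4994, M+4 0.2323 → M+2 is the base peak.
P(M+2) = C(2,1) × 0.518^1 × 0.482^1 = 2 × 0.5180 × 0.4820 = 0.499352 (base)
P(M+4) = C(2,2) × 0.518^0 × 0.482^2 = 1 × 1.0000 × 0.232324 = 0.232324
Relative intensity = 0.232324 / 0.499352 × 100 = 46.53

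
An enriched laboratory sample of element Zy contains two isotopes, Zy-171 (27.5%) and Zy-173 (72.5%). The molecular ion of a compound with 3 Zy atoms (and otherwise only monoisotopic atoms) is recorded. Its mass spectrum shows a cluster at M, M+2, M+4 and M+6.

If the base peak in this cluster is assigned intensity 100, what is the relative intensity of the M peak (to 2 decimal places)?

Term probabilities: M 0.0208, M+2 0.1645, M+4 0.4336, M+6 0.3811. Base peak = M+4.
P(M+4) = C(3,2) × 0.275^1 × 0.725^2 = 3 × 0.2750 × 0.525625 = 0.433641 (base)
P(M) = C(3,0) × 0.275^3 × 0.725^0 = 1 × 0.02079688 × 1.0000 = 0.020797
Relative intensity = 0.020797 / 0.433641 × 100 = 4.80

4.80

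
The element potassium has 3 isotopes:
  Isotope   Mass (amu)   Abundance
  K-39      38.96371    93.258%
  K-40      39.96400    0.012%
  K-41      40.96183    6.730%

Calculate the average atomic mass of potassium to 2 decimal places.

Average mass = Σ (abundance × isotope mass) = 0.93258 × 38.96371 + 0.00012 × 39.96400 + 0.06730 × 40.96183
= 36.336777 + 0.004796 + 2.756731 = 39.098304 amu

39.10 amu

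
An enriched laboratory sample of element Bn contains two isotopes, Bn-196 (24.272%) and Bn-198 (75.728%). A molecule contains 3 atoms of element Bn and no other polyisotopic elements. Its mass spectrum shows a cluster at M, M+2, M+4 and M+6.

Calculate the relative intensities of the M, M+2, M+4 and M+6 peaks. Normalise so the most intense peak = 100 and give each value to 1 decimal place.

3.3 : 30.8 : 96.2 : 100.0

The 3 Bn atoms are independent, so intensities follow the terms of (0.24272 + 0.75728)^3.
P(M) = 0.24272^3 = 0.014299
P(M+2) = 3 × 0.24272^2 × 0.75728^1 = 0.133841
P(M+4) = 3 × 0.24272^1 × 0.75728^2 = 0.417580
P(M+6) = 0.75728^3 = 0.434280
The M+6 peak is largest (0.434280); scaling to 100 gives 3.3 : 30.8 : 96.2 : 100.0.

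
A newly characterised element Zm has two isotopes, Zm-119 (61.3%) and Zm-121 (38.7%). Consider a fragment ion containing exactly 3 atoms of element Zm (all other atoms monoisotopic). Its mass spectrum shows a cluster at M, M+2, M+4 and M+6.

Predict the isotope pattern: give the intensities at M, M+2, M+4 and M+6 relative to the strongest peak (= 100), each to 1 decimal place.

The 3 Zm atoms are independent, so intensities follow the terms of (0.613 + 0.387)^3.
P(M) = 0.613^3 = 0.230346
P(M+2) = 3 × 0.613^2 × 0.387^1 = 0.436268
P(M+4) = 3 × 0.613^1 × 0.387^2 = 0.275425
P(M+6) = 0.387^3 = 0.057961
The M+2 peak is largest (0.436268); scaling to 100 gives 52.8 : 100.0 : 63.1 : 13.3.

52.8 : 100.0 : 63.1 : 13.3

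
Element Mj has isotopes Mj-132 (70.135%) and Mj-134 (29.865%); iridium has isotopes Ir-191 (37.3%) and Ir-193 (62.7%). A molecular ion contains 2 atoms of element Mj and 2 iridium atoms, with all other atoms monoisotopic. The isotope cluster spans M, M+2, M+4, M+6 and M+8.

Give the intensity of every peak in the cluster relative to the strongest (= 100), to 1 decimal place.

17.0 : 71.8 : 100.0 : 51.4 : 8.7

Element Mj pattern (n=2): 0.49189182 : 0.41891635 : 0.08919182
Iridium pattern (n=2): 0.139129 : 0.467742 : 0.393129
Convolve the two distributions (both contribute in 2-u steps):
  M: 0.49189182×0.139129 = 0.068436
  M+2: 0.49189182×0.467742 + 0.41891635×0.139129 = 0.288362
  M+4: 0.49189182×0.393129 + 0.41891635×0.467742 + 0.08919182×0.139129 = 0.401731
  M+6: 0.41891635×0.393129 + 0.08919182×0.467742 = 0.206407
  M+8: 0.08919182×0.393129 = 0.035064
Scale to base peak (0.401731) = 100: 17.0 : 71.8 : 100.0 : 51.4 : 8.7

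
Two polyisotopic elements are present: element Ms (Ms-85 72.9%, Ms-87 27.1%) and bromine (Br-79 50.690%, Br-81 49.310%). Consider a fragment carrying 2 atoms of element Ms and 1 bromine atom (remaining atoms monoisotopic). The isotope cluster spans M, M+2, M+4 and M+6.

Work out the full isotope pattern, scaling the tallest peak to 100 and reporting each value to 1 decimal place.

58.3 : 100.0 : 50.2 : 7.8

Element Ms pattern (n=2): 0.531441 : 0.395118 : 0.073441
Bromine pattern (n=1): 0.5069 : 0.4931
Convolve the two distributions (both contribute in 2-u steps):
  M: 0.531441×0.5069 = 0.269387
  M+2: 0.531441×0.4931 + 0.395118×0.5069 = 0.462339
  M+4: 0.395118×0.4931 + 0.073441×0.5069 = 0.232060
  M+6: 0.073441×0.4931 = 0.036214
Scale to base peak (0.462339) = 100: 58.3 : 100.0 : 50.2 : 7.8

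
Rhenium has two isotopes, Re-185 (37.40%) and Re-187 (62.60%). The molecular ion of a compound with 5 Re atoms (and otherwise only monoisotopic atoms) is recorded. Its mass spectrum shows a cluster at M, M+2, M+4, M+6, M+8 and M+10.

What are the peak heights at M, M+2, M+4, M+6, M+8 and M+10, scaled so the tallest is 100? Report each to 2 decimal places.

Each Re atom is independently Re-185 (p = 0.3740) or Re-187 (q = 0.6260); the cluster is the binomial expansion (p + q)^5.
P(M) = 0.3740^5 = 0.007317
P(M+2) = 5 × 0.3740^4 × 0.6260^1 = 0.061239
P(M+4) = 10 × 0.3740^3 × 0.6260^2 = 0.205005
P(M+6) = 10 × 0.3740^2 × 0.6260^3 = 0.343136
P(M+8) = 5 × 0.3740^1 × 0.6260^4 = 0.287170
P(M+10) = 0.6260^5 = 0.096133
The M+6 peak is largest (0.343136); scaling to 100 gives 2.13 : 17.85 : 59.74 : 100.00 : 83.69 : 28.02.

2.13 : 17.85 : 59.74 : 100.00 : 83.69 : 28.02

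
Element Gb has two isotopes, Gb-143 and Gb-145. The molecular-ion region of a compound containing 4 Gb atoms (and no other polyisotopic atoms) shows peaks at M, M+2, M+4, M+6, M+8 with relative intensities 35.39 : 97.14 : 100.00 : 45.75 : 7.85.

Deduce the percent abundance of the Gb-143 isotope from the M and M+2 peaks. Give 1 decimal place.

Write p for the Gb-143 fraction. I(M+2)/I(M) = [C(4,1)·p^3·(1−p)] / p^4 = 4·(1−p)/p = 97.14/35.39 = 2.7448
(1−p)/p = 2.7448/4 = 0.6862  ⇒  p = 1/(1 + 0.6862) = 0.5930
Gb-143: 59.3%, Gb-145: 40.7%.

59.3%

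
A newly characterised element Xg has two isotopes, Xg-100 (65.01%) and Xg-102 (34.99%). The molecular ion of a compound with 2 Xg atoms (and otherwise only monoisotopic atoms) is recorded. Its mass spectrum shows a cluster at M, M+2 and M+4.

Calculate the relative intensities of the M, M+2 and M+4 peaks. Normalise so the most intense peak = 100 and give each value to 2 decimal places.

92.90 : 100.00 : 26.91

The 2 Xg atoms are independent, so intensities follow the terms of (0.6501 + 0.3499)^2.
P(M) = 0.6501^2 = 0.422630
P(M+2) = 2 × 0.6501^1 × 0.3499^1 = 0.454940
P(M+4) = 0.3499^2 = 0.122430
The M+2 peak is largest (0.454940); scaling to 100 gives 92.90 : 100.00 : 26.91.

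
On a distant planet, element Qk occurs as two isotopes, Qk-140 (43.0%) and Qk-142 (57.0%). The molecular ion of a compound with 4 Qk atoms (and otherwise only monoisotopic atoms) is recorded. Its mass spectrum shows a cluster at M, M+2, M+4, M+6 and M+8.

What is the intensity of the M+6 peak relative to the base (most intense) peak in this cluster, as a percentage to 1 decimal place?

Term probabilities: M 0.0342, M+2 0.1813, M+4 0.3604, M+6 0.3185, M+8 0.1056. Base peak = M+4.
P(M+4) = C(4,2) × 0.430^2 × 0.570^2 = 6 × 0.1849 × 0.3249 = 0.360444 (base)
P(M+6) = C(4,3) × 0.430^1 × 0.570^3 = 4 × 0.4300 × 0.185193 = 0.318532
Relative intensity = 0.318532 / 0.360444 × 100 = 88.4

88.4%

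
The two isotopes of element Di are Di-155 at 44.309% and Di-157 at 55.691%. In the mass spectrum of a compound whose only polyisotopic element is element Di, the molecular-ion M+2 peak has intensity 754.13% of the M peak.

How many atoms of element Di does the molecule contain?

The M+2/M ratio from n Di atoms is n · q/p = n · 0.55691/0.44309.
n = 7.5413 × 0.44309/0.55691 = 6.00 ≈ 6

6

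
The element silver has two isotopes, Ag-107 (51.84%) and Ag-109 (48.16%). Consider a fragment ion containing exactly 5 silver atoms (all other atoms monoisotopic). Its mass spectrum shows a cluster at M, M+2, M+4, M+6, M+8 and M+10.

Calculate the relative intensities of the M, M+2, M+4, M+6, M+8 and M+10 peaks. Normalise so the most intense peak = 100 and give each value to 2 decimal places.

Expanding (0.5184 + 0.4816)^5:
P(M) = 0.5184^5 = 0.037439
P(M+2) = 5 × 0.5184^4 × 0.4816^1 = 0.173907
P(M+4) = 10 × 0.5184^3 × 0.4816^2 = 0.323123
P(M+6) = 10 × 0.5184^2 × 0.4816^3 = 0.300185
P(M+8) = 5 × 0.5184^1 × 0.4816^4 = 0.139438
P(M+10) = 0.4816^5 = 0.025908
The M+4 peak is largest (0.323123); scaling to 100 gives 11.59 : 53.82 : 100.00 : 92.90 : 43.15 : 8.02.

11.59 : 53.82 : 100.00 : 92.90 : 43.15 : 8.02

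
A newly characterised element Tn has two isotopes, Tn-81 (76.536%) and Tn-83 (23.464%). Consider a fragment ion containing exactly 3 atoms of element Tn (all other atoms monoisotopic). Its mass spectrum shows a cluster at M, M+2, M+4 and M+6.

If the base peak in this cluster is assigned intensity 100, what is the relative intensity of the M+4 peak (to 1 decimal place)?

Binomial terms of (0.76536 + 0.23464)^3: M 0.4483, M+2 0.4123, M+4 0.1264, M+6 0.0129 → M is the base peak.
P(M) = C(3,0) × 0.76536^3 × 0.23464^0 = 1 × 0.44832947 × 1.0000 = 0.448329 (base)
P(M+4) = C(3,2) × 0.76536^1 × 0.23464^2 = 3 × 0.76536 × 0.05505593 = 0.126413
Relative intensity = 0.126413 / 0.448329 × 100 = 28.2

28.2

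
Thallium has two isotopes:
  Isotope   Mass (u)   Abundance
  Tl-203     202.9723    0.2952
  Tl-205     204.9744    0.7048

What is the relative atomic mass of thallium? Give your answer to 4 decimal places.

The abundance-weighted mean is 0.2952 × 202.9723 + 0.7048 × 204.9744
= 59.91742 + 144.46596 = 204.38338 u

204.3834 u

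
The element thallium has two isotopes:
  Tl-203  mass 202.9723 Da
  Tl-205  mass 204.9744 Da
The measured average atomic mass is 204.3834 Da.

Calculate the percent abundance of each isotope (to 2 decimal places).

Tl-203: 29.52%, Tl-205: 70.48%

With x = fraction of Tl-203 (so Tl-205 is 1 − x):
202.9723·x + 204.9744·(1 − x) = 204.3834
(202.9723 − 204.9744)·x = 204.3834 − 204.9744
x = -0.5910 / -2.0021 = 0.29519 → 29.52% Tl-203, 70.48% Tl-205.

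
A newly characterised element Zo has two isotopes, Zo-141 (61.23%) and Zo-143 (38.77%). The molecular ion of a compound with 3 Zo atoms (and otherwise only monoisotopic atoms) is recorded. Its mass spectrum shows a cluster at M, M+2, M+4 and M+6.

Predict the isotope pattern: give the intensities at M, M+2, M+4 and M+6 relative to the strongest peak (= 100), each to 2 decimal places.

Expanding (0.6123 + 0.3877)^3:
P(M) = 0.6123^3 = 0.229558
P(M+2) = 3 × 0.6123^2 × 0.3877^1 = 0.436059
P(M+4) = 3 × 0.6123^1 × 0.3877^2 = 0.276107
P(M+6) = 0.3877^3 = 0.058276
The M+2 peak is largest (0.436059); scaling to 100 gives 52.64 : 100.00 : 63.32 : 13.36.

52.64 : 100.00 : 63.32 : 13.36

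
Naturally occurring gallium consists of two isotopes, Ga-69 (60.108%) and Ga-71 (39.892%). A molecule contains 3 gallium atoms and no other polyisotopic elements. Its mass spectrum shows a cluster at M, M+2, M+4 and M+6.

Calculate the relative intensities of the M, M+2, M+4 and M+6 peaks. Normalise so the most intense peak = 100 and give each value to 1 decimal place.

50.2 : 100.0 : 66.4 : 14.7

Expanding (0.60108 + 0.39892)^3:
P(M) = 0.60108^3 = 0.217169
P(M+2) = 3 × 0.60108^2 × 0.39892^1 = 0.432386
P(M+4) = 3 × 0.60108^1 × 0.39892^2 = 0.286963
P(M+6) = 0.39892^3 = 0.063483
The M+2 peak is largest (0.432386); scaling to 100 gives 50.2 : 100.0 : 66.4 : 14.7.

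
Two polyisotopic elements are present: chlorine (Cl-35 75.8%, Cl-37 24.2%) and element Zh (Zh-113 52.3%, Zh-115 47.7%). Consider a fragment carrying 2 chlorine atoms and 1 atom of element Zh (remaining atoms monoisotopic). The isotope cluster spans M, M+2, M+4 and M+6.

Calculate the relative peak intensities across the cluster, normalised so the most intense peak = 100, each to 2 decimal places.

Chlorine pattern (n=2): 0.574564 : 0.366872 : 0.058564
Element Zh pattern (n=1): 0.5230 : 0.4770
Convolve the two distributions (both contribute in 2-u steps):
  M: 0.574564×0.5230 = 0.300497
  M+2: 0.574564×0.4770 + 0.366872×0.5230 = 0.465941
  M+4: 0.366872×0.4770 + 0.058564×0.5230 = 0.205627
  M+6: 0.058564×0.4770 = 0.027935
Scale to base peak (0.465941) = 100: 64.49 : 100.00 : 44.13 : 6.00

64.49 : 100.00 : 44.13 : 6.00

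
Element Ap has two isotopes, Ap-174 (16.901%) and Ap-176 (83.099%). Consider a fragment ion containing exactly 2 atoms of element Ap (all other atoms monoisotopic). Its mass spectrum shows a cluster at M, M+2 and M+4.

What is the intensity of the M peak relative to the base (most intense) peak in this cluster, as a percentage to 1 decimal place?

4.1%

Binomial terms of (0.16901 + 0.83099)^2: M 0.0286, M+2 0.2809, M+4 0.6905 → M+4 is the base peak.
P(M+4) = C(2,2) × 0.16901^0 × 0.83099^2 = 1 × 1.0000 × 0.69054438 = 0.690544 (base)
P(M) = C(2,0) × 0.16901^2 × 0.83099^0 = 1 × 0.02856438 × 1.0000 = 0.028564
Relative intensity = 0.028564 / 0.690544 × 100 = 4.1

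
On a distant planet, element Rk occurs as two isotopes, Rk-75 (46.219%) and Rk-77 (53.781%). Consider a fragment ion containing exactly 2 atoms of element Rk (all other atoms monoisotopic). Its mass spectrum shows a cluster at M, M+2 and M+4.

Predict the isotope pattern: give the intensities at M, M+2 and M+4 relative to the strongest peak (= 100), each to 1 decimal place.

Expanding (0.46219 + 0.53781)^2:
P(M) = 0.46219^2 = 0.213620
P(M+2) = 2 × 0.46219^1 × 0.53781^1 = 0.497141
P(M+4) = 0.53781^2 = 0.289240
The M+2 peak is largest (0.497141); scaling to 100 gives 43.0 : 100.0 : 58.2.

43.0 : 100.0 : 58.2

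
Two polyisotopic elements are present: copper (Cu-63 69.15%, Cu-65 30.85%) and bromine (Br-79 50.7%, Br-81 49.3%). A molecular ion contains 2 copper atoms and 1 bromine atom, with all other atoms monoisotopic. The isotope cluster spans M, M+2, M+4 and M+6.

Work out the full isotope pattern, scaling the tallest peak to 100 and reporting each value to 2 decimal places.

53.63 : 100.00 : 57.20 : 10.38

Copper pattern (n=2): 0.47817225 : 0.4266555 : 0.09517225
Bromine pattern (n=1): 0.5070 : 0.4930
Convolve the two distributions (both contribute in 2-u steps):
  M: 0.47817225×0.5070 = 0.242433
  M+2: 0.47817225×0.4930 + 0.4266555×0.5070 = 0.452053
  M+4: 0.4266555×0.4930 + 0.09517225×0.5070 = 0.258593
  M+6: 0.09517225×0.4930 = 0.046920
Scale to base peak (0.452053) = 100: 53.63 : 100.00 : 57.20 : 10.38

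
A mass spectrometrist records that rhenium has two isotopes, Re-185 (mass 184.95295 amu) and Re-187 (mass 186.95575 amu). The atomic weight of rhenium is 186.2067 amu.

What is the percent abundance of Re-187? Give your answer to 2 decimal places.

62.60%

With x = fraction of Re-185 (so Re-187 is 1 − x):
184.95295·x + 186.95575·(1 − x) = 186.2067
(184.95295 − 186.95575)·x = 186.2067 − 186.95575
x = -0.74905 / -2.00280 = 0.37400 → 37.40% Re-185, 62.60% Re-187.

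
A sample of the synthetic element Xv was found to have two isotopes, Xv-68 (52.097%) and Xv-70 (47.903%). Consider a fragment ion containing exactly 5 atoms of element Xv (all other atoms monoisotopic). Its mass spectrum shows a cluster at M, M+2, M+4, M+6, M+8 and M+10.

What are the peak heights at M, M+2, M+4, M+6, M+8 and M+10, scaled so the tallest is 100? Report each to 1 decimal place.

The 5 Xv atoms are independent, so intensities follow the terms of (0.52097 + 0.47903)^5.
P(M) = 0.52097^5 = 0.038376
P(M+2) = 5 × 0.52097^4 × 0.47903^1 = 0.176435
P(M+4) = 10 × 0.52097^3 × 0.47903^2 = 0.324462
P(M+6) = 10 × 0.52097^2 × 0.47903^3 = 0.298341
P(M+8) = 5 × 0.52097^1 × 0.47903^4 = 0.137162
P(M+10) = 0.47903^5 = 0.025224
The M+4 peak is largest (0.324462); scaling to 100 gives 11.8 : 54.4 : 100.0 : 91.9 : 42.3 : 7.8.

11.8 : 54.4 : 100.0 : 91.9 : 42.3 : 7.8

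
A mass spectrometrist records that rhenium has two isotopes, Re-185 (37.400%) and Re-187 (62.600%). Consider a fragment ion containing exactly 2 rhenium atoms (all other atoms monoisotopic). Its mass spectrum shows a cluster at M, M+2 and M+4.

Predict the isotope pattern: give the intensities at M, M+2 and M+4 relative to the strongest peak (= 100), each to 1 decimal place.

29.9 : 100.0 : 83.7

Each Re atom is independently Re-185 (p = 0.37400) or Re-187 (q = 0.62600); the cluster is the binomial expansion (p + q)^2.
P(M) = 0.37400^2 = 0.139876
P(M+2) = 2 × 0.37400^1 × 0.62600^1 = 0.468248
P(M+4) = 0.62600^2 = 0.391876
The M+2 peak is largest (0.468248); scaling to 100 gives 29.9 : 100.0 : 83.7.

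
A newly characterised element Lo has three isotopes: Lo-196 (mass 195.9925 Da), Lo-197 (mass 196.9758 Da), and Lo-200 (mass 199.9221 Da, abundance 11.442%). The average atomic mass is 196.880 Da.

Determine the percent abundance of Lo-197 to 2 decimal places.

44.53%

Let x and y be the fractions of Lo-196 and Lo-197. Then x + y = 1 − 0.11442 = 0.88558 and 195.9925x + 196.9758y = 196.880 − 0.11442×199.9221 = 174.004913318.
Substituting: 195.9925x + 196.9758(0.88558 − x) = 174.004913318
(195.9925 − 196.9758)x = -0.432915646  ⇒  x = 0.44027, y = 0.44531
Lo-196: 44.03%, Lo-197: 44.53%.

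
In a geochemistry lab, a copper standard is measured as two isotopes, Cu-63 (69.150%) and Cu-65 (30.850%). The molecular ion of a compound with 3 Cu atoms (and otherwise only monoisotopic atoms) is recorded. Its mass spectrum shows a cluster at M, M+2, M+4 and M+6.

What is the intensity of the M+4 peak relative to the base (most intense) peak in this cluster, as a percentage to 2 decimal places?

44.61%

(0.69150 + 0.30850)^3 gives M 0.3307, M+2 0.4425, M+4 0.1974, M+6 0.0294; the largest is M+2.
P(M+2) = C(3,1) × 0.69150^2 × 0.30850^1 = 3 × 0.47817225 × 0.3085 = 0.442548 (base)
P(M+4) = C(3,2) × 0.69150^1 × 0.30850^2 = 3 × 0.6915 × 0.09517225 = 0.197435
Relative intensity = 0.197435 / 0.442548 × 100 = 44.61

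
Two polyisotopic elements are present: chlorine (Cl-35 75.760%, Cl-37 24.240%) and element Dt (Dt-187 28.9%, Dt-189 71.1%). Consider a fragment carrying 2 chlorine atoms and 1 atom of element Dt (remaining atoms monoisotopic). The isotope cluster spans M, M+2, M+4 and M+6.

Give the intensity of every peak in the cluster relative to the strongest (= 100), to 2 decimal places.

Chlorine pattern (n=2): 0.57395776 : 0.36728448 : 0.05875776
Element Dt pattern (n=1): 0.2890 : 0.7110
Convolve the two distributions (both contribute in 2-u steps):
  M: 0.57395776×0.2890 = 0.165874
  M+2: 0.57395776×0.7110 + 0.36728448×0.2890 = 0.514229
  M+4: 0.36728448×0.7110 + 0.05875776×0.2890 = 0.278120
  M+6: 0.05875776×0.7110 = 0.041777
Scale to base peak (0.514229) = 100: 32.26 : 100.00 : 54.08 : 8.12

32.26 : 100.00 : 54.08 : 8.12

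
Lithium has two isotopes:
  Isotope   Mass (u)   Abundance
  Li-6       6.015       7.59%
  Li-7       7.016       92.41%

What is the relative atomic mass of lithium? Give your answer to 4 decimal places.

Weight each isotope mass by its fractional abundance: 0.0759 × 6.015 + 0.9241 × 7.016
= 0.45654 + 6.48349 = 6.94003 u

6.9400 u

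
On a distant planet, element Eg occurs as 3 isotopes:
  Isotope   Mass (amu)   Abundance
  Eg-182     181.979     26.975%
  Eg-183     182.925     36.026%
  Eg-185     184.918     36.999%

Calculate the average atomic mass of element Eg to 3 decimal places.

Ar = Σ fᵢ·mᵢ = 0.26975 × 181.979 + 0.36026 × 182.925 + 0.36999 × 184.918
= 49.0888 + 65.9006 + 68.4178 = 183.4072 amu

183.407 amu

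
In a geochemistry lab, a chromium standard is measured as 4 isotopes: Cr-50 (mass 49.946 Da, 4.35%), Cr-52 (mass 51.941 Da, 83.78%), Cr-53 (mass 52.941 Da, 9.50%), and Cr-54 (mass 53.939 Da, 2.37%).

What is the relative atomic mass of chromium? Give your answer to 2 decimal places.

52.00 Da

Ar = Σ fᵢ·mᵢ = 0.0435 × 49.946 + 0.8378 × 51.941 + 0.0950 × 52.941 + 0.0237 × 53.939
= 2.1727 + 43.5162 + 5.0294 + 1.2784 = 51.9967 Da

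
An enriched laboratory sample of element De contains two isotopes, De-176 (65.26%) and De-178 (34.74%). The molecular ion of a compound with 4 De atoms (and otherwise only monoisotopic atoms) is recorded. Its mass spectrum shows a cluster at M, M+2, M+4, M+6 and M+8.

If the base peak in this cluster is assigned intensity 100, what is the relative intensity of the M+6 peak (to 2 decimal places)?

(0.6526 + 0.3474)^4 gives M 0.1814, M+2 0.3862, M+4 0.3084, M+6 0.1094, M+8 0.0146; the largest is M+2.
P(M+2) = C(4,1) × 0.6526^3 × 0.3474^1 = 4 × 0.2779337 × 0.3474 = 0.386217 (base)
P(M+6) = C(4,3) × 0.6526^1 × 0.3474^3 = 4 × 0.6526 × 0.04192658 = 0.109445
Relative intensity = 0.109445 / 0.386217 × 100 = 28.34

28.34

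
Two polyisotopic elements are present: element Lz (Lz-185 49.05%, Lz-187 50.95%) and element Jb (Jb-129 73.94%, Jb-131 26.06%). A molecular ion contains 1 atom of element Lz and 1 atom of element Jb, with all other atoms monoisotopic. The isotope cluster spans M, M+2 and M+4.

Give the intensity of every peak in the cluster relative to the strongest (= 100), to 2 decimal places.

71.88 : 100.00 : 26.32

Element Lz pattern (n=1): 0.4905 : 0.5095
Element Jb pattern (n=1): 0.7394 : 0.2606
Convolve the two distributions (both contribute in 2-u steps):
  M: 0.4905×0.7394 = 0.362676
  M+2: 0.4905×0.2606 + 0.5095×0.7394 = 0.504549
  M+4: 0.5095×0.2606 = 0.132776
Scale to base peak (0.504549) = 100: 71.88 : 100.00 : 26.32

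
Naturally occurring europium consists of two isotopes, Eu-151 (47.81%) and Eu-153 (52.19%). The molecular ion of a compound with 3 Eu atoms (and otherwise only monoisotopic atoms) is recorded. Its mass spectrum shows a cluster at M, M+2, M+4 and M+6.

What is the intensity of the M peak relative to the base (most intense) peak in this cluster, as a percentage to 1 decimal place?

28.0%

Term probabilities: M 0.1093, M+2 0.3579, M+4 0.3907, M+6 0.1422. Base peak = M+4.
P(M+4) = C(3,2) × 0.4781^1 × 0.5219^2 = 3 × 0.4781 × 0.27237961 = 0.390674 (base)
P(M) = C(3,0) × 0.4781^3 × 0.5219^0 = 1 × 0.10928391 × 1.0000 = 0.109284
Relative intensity = 0.109284 / 0.390674 × 100 = 28.0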